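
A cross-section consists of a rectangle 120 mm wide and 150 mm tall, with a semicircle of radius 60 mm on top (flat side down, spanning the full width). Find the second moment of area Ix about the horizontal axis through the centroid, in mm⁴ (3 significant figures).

Ix ≈ 7.86 × 10⁷ mm⁴

Break the section into simple shapes (no overlaps), measuring from the bottom-left corner of the bounding box.
Rectangular body: 120 × 150, A = 18 000 mm², y = 75 mm, Ī = 33 750 000 mm⁴.
Semicircular cap: semicircle r = 60, A = 5654.9 mm², y = 175.46 mm, Ī = 1 422 450 mm⁴.
Centroid: ȳ = ΣA·y / ΣA = 99.017 mm.
Transfer each piece to the horizontal axis through the centroid using Ī + A·d² with d = y − 99.017:
  rectangular body: d = -24.017 mm → contributes +44 132 550 mm⁴
  semicircular cap: d = 76.448 mm → contributes +34 471 132 mm⁴
Total I = 78 603 682 mm⁴.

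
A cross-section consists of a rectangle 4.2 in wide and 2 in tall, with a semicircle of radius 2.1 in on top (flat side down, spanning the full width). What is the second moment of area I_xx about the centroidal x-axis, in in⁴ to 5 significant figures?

Break the section into simple shapes (no overlaps), measuring from the bottom-left corner of the bounding box.
Rectangular body: 4.2 × 2, A = 8.4 in², y = 1 in, Ī = 2.8 in⁴.
Semicircular cap: semicircle r = 2.1, A = 6.927212 in², y = 2.891268 in, Ī = 2.134564 in⁴.
Centroid: ȳ = ΣA·y / ΣA = 1.854768 in.
Transfer each piece to the centroidal x-axis using Ī + A·d² with d = y − 1.854768:
  rectangular body: d = -0.8547681 in → contributes +8.93728 in⁴
  semicircular cap: d = 1.0365 in → contributes +9.576685 in⁴
Total I = 18.51396 in⁴.

I_xx ≈ 18.514 in⁴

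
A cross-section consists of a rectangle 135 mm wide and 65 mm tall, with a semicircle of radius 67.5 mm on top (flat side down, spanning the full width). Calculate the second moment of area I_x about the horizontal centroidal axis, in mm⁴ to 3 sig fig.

Break the section into simple shapes (no overlaps), measuring from the bottom-left corner of the bounding box.
Rectangular body: 135 × 65, A = 8 775 mm², y = 32.5 mm, Ī = 3 089 531 mm⁴.
Semicircular cap: semicircle r = 67.5, A = 7156.9 mm², y = 93.648 mm, Ī = 2 278 490 mm⁴.
Centroid: ȳ = ΣA·y / ΣA = 59.969 mm.
Transfer each piece to the horizontal centroidal axis using Ī + A·d² with d = y − 59.969:
  rectangular body: d = -27.469 mm → contributes +9 710 592 mm⁴
  semicircular cap: d = 33.679 mm → contributes +10 396 457 mm⁴
Total I = 20 107 048 mm⁴.

I_x ≈ 2.01 × 10⁷ mm⁴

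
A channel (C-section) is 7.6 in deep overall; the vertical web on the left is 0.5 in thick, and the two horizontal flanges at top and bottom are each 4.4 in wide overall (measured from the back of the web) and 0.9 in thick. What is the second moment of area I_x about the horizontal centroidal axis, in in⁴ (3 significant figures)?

I_x ≈ 97.5 in⁴

Treat the section as a set of non-overlapping primitives; coordinates are from the bounding-box lower-left.
Web: 0.5 × 7.6, A = 3.8 in², y = 3.8 in, Ī = 18.291 in⁴.
Top flange (beyond web): 3.9 × 0.9, A = 3.51 in², y = 7.15 in, Ī = 0.23693 in⁴.
Bottom flange (beyond web): 3.9 × 0.9, A = 3.51 in², y = 0.45 in, Ī = 0.23693 in⁴.
By symmetry the centroid is at mid-height, ȳ = 3.8 in.
Transfer each piece to the horizontal centroidal axis using Ī + A·d² with d = y − 3.8:
  web: d = 0 in → contributes +18.291 in⁴
  top flange (beyond web): d = 3.35 in → contributes +39.628 in⁴
  bottom flange (beyond web): d = -3.35 in → contributes +39.628 in⁴
Total I = 97.546 in⁴.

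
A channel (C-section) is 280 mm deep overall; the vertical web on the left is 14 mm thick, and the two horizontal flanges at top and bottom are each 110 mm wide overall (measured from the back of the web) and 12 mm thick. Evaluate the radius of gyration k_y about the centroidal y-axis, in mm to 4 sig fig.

k_y ≈ 31.62 mm

Split into non-overlapping primitives; take the origin at the lower-left of the bounding box.
Web: 14 × 280, A = 3 920 mm², x = 7 mm, Ī = 64026.7 mm⁴.
Top flange (beyond web): 96 × 12, A = 1 152 mm², x = 62 mm, Ī = 884 736 mm⁴.
Bottom flange (beyond web): 96 × 12, A = 1 152 mm², x = 62 mm, Ī = 884 736 mm⁴.
Centroid: x̄ = ΣA·x / ΣA = 27.3599 mm.
Transfer each piece to the centroidal y-axis using Ī + A·d² with d = x − 27.3599:
  web: d = -20.3599 mm → contributes +1 688 966 mm⁴
  top flange (beyond web): d = 34.6401 mm → contributes +2 267 063 mm⁴
  bottom flange (beyond web): d = 34.6401 mm → contributes +2 267 063 mm⁴
Total I = 6 223 092 mm⁴.
Radius of gyration: k = √(I/A) = √(6 223 092 / 6 224) = 31.6205 mm.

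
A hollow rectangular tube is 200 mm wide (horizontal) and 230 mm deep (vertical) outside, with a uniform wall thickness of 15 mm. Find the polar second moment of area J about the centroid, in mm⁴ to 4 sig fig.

J ≈ 1.609 × 10⁸ mm⁴

Split into non-overlapping primitives; take the origin at the lower-left of the bounding box.
Outer rectangle: 200 × 230, A = 46 000 mm², y = 115 mm, Ī = 202 783 333 mm⁴.
Inner void (subtracted): 170 × 200, A = 34 000 mm², y = 115 mm, Ī = 113 333 333 mm⁴.
By symmetry the centroid is at mid-height, ȳ = 115 mm.
All pieces are centred on the centroidal x-axis, so I = ΣĪ (holes subtracted) = 89 450 000 mm⁴.
Repeating about the centroidal y-axis gives I_y = 71 450 000 mm⁴.
Polar second moment: J = I_x + I_y = 160 900 000 mm⁴.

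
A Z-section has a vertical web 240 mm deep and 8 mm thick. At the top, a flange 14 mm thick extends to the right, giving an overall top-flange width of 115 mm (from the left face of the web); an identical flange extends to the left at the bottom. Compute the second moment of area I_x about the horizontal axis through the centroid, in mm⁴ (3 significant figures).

I_x ≈ 4.75 × 10⁷ mm⁴

Split into non-overlapping primitives; take the origin at the lower-left of the bounding box.
Web: 8 × 240, A = 1 920 mm², y = 120 mm, Ī = 9 216 000 mm⁴.
Top flange (beyond web): 107 × 14, A = 1 498 mm², y = 233 mm, Ī = 24 467 mm⁴.
Bottom flange (beyond web): 107 × 14, A = 1 498 mm², y = 7 mm, Ī = 24 467 mm⁴.
Centroid: ȳ = ΣA·y / ΣA = 120 mm.
Transfer each piece to the horizontal axis through the centroid using Ī + A·d² with d = y − 120:
  web: d = 0 mm → contributes +9 216 000 mm⁴
  top flange (beyond web): d = 113 mm → contributes +19 152 429 mm⁴
  bottom flange (beyond web): d = -113 mm → contributes +19 152 429 mm⁴
Total I = 47 520 859 mm⁴.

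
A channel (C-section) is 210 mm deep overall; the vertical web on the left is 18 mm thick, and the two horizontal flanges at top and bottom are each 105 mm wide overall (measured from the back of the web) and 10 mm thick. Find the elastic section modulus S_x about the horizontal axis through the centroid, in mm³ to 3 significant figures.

Decompose the section into non-overlapping parts with the origin at the bottom-left of its bounding rectangle.
Web: 18 × 210, A = 3 780 mm², y = 105 mm, Ī = 13 891 500 mm⁴.
Top flange (beyond web): 87 × 10, A = 870 mm², y = 205 mm, Ī = 7 250 mm⁴.
Bottom flange (beyond web): 87 × 10, A = 870 mm², y = 5 mm, Ī = 7 250 mm⁴.
By symmetry the centroid is at mid-height, ȳ = 105 mm.
Transfer each piece to the horizontal axis through the centroid using Ī + A·d² with d = y − 105:
  web: d = 0 mm → contributes +13 891 500 mm⁴
  top flange (beyond web): d = 100 mm → contributes +8 707 250 mm⁴
  bottom flange (beyond web): d = -100 mm → contributes +8 707 250 mm⁴
Total I = 31 306 000 mm⁴.
Extreme fibre distance c = 105 mm; S = I/c = 298 152 mm³.

S_x ≈ 2.98 × 10⁵ mm³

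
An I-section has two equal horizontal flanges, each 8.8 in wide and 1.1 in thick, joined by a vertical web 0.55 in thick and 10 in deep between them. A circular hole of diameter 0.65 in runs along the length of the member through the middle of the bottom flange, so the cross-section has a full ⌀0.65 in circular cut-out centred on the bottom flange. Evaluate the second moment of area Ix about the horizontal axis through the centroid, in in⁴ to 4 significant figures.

Ix ≈ 633.8 in⁴

Break the section into simple shapes (no overlaps), measuring from the bottom-left corner of the bounding box.
Bottom flange: 8.8 × 1.1, A = 9.68 in², y = 0.55 in, Ī = 0.976067 in⁴.
Web: 0.55 × 10, A = 5.5 in², y = 6.1 in, Ī = 45.8333 in⁴.
Top flange: 8.8 × 1.1, A = 9.68 in², y = 11.65 in, Ī = 0.976067 in⁴.
Hole (subtracted): ⌀0.65, A = 0.331831 in², y = 0.55 in, Ī = 0.00876241 in⁴.
Centroid: ȳ = ΣA·y / ΣA = 6.17508 in.
Transfer each piece to the horizontal axis through the centroid using Ī + A·d² with d = y − 6.17508:
  bottom flange: d = -5.62508 in → contributes +307.266 in⁴
  web: d = -0.0750835 in → contributes +45.8643 in⁴
  top flange: d = 5.47492 in → contributes +291.131 in⁴
  hole: d = -5.62508 in → contributes −10.5084 in⁴
Total I = 633.754 in⁴.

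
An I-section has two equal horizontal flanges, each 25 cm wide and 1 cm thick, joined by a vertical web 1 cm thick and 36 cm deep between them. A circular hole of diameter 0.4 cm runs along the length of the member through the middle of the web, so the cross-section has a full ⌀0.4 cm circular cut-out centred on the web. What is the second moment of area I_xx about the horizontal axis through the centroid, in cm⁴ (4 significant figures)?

Decompose the section into non-overlapping parts with the origin at the bottom-left of its bounding rectangle.
Bottom flange: 25 × 1, A = 25 cm², y = 0.5 cm, Ī = 2.08333 cm⁴.
Web: 1 × 36, A = 36 cm², y = 19 cm, Ī = 3 888 cm⁴.
Top flange: 25 × 1, A = 25 cm², y = 37.5 cm, Ī = 2.08333 cm⁴.
Hole (subtracted): ⌀0.4, A = 0.125664 cm², y = 19 cm, Ī = 0.00125664 cm⁴.
By symmetry the centroid is at mid-height, ȳ = 19 cm.
Transfer each piece to the horizontal axis through the centroid using Ī + A·d² with d = y − 19:
  bottom flange: d = -18.5 cm → contributes +8558.33 cm⁴
  web: d = 0 cm → contributes +3 888 cm⁴
  top flange: d = 18.5 cm → contributes +8558.33 cm⁴
  hole: d = 0 cm → contributes −0.00125664 cm⁴
Total I = 21004.7 cm⁴.

I_xx ≈ 2.100 × 10⁴ cm⁴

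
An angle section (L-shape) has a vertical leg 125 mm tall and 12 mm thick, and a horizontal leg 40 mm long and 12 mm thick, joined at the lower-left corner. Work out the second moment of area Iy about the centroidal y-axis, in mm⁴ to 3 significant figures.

Decompose the section into non-overlapping parts with the origin at the bottom-left of its bounding rectangle.
Vertical leg: 12 × 125, A = 1 500 mm², x = 6 mm, Ī = 18 000 mm⁴.
Horizontal leg (remainder): 28 × 12, A = 336 mm², x = 26 mm, Ī = 21 952 mm⁴.
Centroid: x̄ = ΣA·x / ΣA = 9.6601 mm.
Transfer each piece to the centroidal y-axis using Ī + A·d² with d = x − 9.6601:
  vertical leg: d = -3.6601 mm → contributes +38 095 mm⁴
  horizontal leg (remainder): d = 16.34 mm → contributes +111 661 mm⁴
Total I = 149 756 mm⁴.

Iy ≈ 1.50 × 10⁵ mm⁴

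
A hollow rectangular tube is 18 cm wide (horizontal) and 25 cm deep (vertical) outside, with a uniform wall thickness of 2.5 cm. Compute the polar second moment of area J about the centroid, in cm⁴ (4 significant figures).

Split into non-overlapping primitives; take the origin at the lower-left of the bounding box.
Outer rectangle: 18 × 25, A = 450 cm², y = 12.5 cm, Ī = 23437.5 cm⁴.
Inner void (subtracted): 13 × 20, A = 260 cm², y = 12.5 cm, Ī = 8666.67 cm⁴.
By symmetry the centroid is at mid-height, ȳ = 12.5 cm.
All pieces are centred on the centroidal x-axis, so I = ΣĪ (holes subtracted) = 14770.8 cm⁴.
Repeating about the centroidal y-axis gives I_y = 8488.33 cm⁴.
Polar second moment: J = I_x + I_y = 23259.2 cm⁴.

J ≈ 2.326 × 10⁴ cm⁴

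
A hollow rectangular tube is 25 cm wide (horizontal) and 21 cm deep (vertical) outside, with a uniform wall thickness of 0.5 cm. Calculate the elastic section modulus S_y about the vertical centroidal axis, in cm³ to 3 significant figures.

S_y ≈ 344 cm³

Treat the section as a set of non-overlapping primitives; coordinates are from the bounding-box lower-left.
Outer rectangle: 25 × 21, A = 525 cm², x = 12.5 cm, Ī = 27 344 cm⁴.
Inner void (subtracted): 24 × 20, A = 480 cm², x = 12.5 cm, Ī = 23 040 cm⁴.
By symmetry the centroid is at mid-width, x̄ = 12.5 cm.
All pieces are centred on the vertical centroidal axis, so I = ΣĪ (holes subtracted) = 4303.8 cm⁴.
Extreme fibre distance c = 12.5 cm; S = I/c = 344.3 cm³.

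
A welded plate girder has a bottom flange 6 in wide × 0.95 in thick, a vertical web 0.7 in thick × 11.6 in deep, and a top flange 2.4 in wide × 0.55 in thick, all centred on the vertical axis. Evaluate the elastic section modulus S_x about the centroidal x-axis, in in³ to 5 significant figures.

Split into non-overlapping primitives; take the origin at the lower-left of the bounding box.
Bottom plate: 6 × 0.95, A = 5.7 in², y = 0.475 in, Ī = 0.4286875 in⁴.
Web plate: 0.7 × 11.6, A = 8.12 in², y = 6.75 in, Ī = 91.05227 in⁴.
Top plate: 2.4 × 0.55, A = 1.32 in², y = 12.825 in, Ī = 0.033275 in⁴.
Centroid: ȳ = ΣA·y / ΣA = 4.917206 in.
Transfer each piece to the centroidal x-axis using Ī + A·d² with d = y − 4.917206:
  bottom plate: d = -4.442206 in → contributes +112.9079 in⁴
  web plate: d = 1.832794 in → contributes +118.3284 in⁴
  top plate: d = 7.907794 in → contributes +82.57711 in⁴
Total I = 313.8134 in⁴.
Extreme fibre distance c = 8.182794 in; S = I/c = 38.3504 in³.

S_x ≈ 38.350 in³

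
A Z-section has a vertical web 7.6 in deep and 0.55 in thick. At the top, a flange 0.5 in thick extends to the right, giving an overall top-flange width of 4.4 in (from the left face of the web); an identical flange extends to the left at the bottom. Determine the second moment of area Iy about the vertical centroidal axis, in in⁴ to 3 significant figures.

Treat the section as a set of non-overlapping primitives; coordinates are from the bounding-box lower-left.
Web: 0.55 × 7.6, A = 4.18 in², x = 4.125 in, Ī = 0.10537 in⁴.
Top flange (beyond web): 3.85 × 0.5, A = 1.925 in², x = 6.325 in, Ī = 2.3778 in⁴.
Bottom flange (beyond web): 3.85 × 0.5, A = 1.925 in², x = 1.925 in, Ī = 2.3778 in⁴.
Centroid: x̄ = ΣA·x / ΣA = 4.125 in.
Transfer each piece to the vertical centroidal axis using Ī + A·d² with d = x − 4.125:
  web: d = 0 in → contributes +0.10537 in⁴
  top flange (beyond web): d = 2.2 in → contributes +11.695 in⁴
  bottom flange (beyond web): d = -2.2 in → contributes +11.695 in⁴
Total I = 23.495 in⁴.

Iy ≈ 23.5 in⁴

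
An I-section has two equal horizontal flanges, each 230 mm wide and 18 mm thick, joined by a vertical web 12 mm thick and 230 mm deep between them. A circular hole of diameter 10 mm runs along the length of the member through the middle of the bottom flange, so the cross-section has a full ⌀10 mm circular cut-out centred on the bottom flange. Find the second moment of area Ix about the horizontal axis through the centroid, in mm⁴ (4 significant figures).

Break the section into simple shapes (no overlaps), measuring from the bottom-left corner of the bounding box.
Bottom flange: 230 × 18, A = 4 140 mm², y = 9 mm, Ī = 111 780 mm⁴.
Web: 12 × 230, A = 2 760 mm², y = 133 mm, Ī = 12 167 000 mm⁴.
Top flange: 230 × 18, A = 4 140 mm², y = 257 mm, Ī = 111 780 mm⁴.
Hole (subtracted): ⌀10, A = 78.5398 mm², y = 9 mm, Ī = 490.874 mm⁴.
Centroid: ȳ = ΣA·y / ΣA = 133.888 mm.
Transfer each piece to the horizontal axis through the centroid using Ī + A·d² with d = y − 133.888:
  bottom flange: d = -124.888 mm → contributes +64 683 899 mm⁴
  web: d = -0.888471 mm → contributes +12 169 179 mm⁴
  top flange: d = 123.112 mm → contributes +62 859 477 mm⁴
  hole: d = -124.888 mm → contributes −1 225 487 mm⁴
Total I = 138 487 068 mm⁴.

Ix ≈ 1.385 × 10⁸ mm⁴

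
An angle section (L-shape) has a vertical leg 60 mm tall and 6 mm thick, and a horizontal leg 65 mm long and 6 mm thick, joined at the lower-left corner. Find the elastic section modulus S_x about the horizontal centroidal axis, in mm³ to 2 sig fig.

Decompose the section into non-overlapping parts with the origin at the bottom-left of its bounding rectangle.
Vertical leg: 6 × 60, A = 360 mm², y = 30 mm, Ī = 108 000 mm⁴.
Horizontal leg (remainder): 59 × 6, A = 354 mm², y = 3 mm, Ī = 1 062 mm⁴.
Centroid: ȳ = ΣA·y / ΣA = 16.61 mm.
Transfer each piece to the horizontal centroidal axis using Ī + A·d² with d = y − 16.61:
  vertical leg: d = 13.39 mm → contributes +172 512 mm⁴
  horizontal leg (remainder): d = -13.61 mm → contributes +66 667 mm⁴
Total I = 239 179 mm⁴.
Extreme fibre distance c = 43.39 mm; S = I/c = 5 513 mm³.

S_x ≈ 5500 mm³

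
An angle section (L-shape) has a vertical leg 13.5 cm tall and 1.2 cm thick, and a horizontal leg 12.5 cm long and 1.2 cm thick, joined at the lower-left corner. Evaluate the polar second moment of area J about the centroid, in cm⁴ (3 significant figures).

Break the section into simple shapes (no overlaps), measuring from the bottom-left corner of the bounding box.
Vertical leg: 1.2 × 13.5, A = 16.2 cm², y = 6.75 cm, Ī = 246.04 cm⁴.
Horizontal leg (remainder): 11.3 × 1.2, A = 13.56 cm², y = 0.6 cm, Ī = 1.6272 cm⁴.
Centroid: ȳ = ΣA·y / ΣA = 3.9478 cm.
Transfer each piece to the centroidal x-axis using Ī + A·d² with d = y − 3.9478:
  vertical leg: d = 2.8022 cm → contributes +373.25 cm⁴
  horizontal leg (remainder): d = -3.3478 cm → contributes +153.6 cm⁴
Total I = 526.85 cm⁴.
For the y-axis: x̄ = 3.4478 cm.
Repeating about the centroidal y-axis gives I_y = 434.57 cm⁴.
Polar second moment: J = I_x + I_y = 961.42 cm⁴.

J ≈ 961 cm⁴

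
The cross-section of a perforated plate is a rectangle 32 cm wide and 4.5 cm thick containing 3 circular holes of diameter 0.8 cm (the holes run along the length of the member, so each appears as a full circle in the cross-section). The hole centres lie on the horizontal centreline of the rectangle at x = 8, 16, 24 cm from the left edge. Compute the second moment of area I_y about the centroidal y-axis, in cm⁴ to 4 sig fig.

Split into non-overlapping primitives; take the origin at the lower-left of the bounding box.
Plate: 32 × 4.5, A = 144 cm², x = 16 cm, Ī = 12 288 cm⁴.
Hole 1 (subtracted): ⌀0.8, A = 0.502655 cm², x = 8 cm, Ī = 0.0201062 cm⁴.
Hole 2 (subtracted): ⌀0.8, A = 0.502655 cm², x = 16 cm, Ī = 0.0201062 cm⁴.
Hole 3 (subtracted): ⌀0.8, A = 0.502655 cm², x = 24 cm, Ī = 0.0201062 cm⁴.
By symmetry the centroid is at mid-width, x̄ = 16 cm.
Transfer each piece to the centroidal y-axis using Ī + A·d² with d = x − 16:
  plate: d = 0 cm → contributes +12 288 cm⁴
  hole 1: d = -8 cm → contributes −32.19 cm⁴
  hole 2: d = 0 cm → contributes −0.0201062 cm⁴
  hole 3: d = 8 cm → contributes −32.19 cm⁴
Total I = 12223.6 cm⁴.

I_y ≈ 1.222 × 10⁴ cm⁴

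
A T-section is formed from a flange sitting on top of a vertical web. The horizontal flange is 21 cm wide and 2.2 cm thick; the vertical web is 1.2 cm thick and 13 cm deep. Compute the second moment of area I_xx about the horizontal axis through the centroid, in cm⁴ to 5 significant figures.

I_xx ≈ 911.94 cm⁴

Break the section into simple shapes (no overlaps), measuring from the bottom-left corner of the bounding box.
Flange: 21 × 2.2, A = 46.2 cm², y = 14.1 cm, Ī = 18.634 cm⁴.
Web: 1.2 × 13, A = 15.6 cm², y = 6.5 cm, Ī = 219.7 cm⁴.
Centroid: ȳ = ΣA·y / ΣA = 12.18155 cm.
Transfer each piece to the horizontal axis through the centroid using Ī + A·d² with d = y − 12.18155:
  flange: d = 1.918447 cm → contributes +188.6702 cm⁴
  web: d = -5.681553 cm → contributes +723.2688 cm⁴
Total I = 911.939 cm⁴.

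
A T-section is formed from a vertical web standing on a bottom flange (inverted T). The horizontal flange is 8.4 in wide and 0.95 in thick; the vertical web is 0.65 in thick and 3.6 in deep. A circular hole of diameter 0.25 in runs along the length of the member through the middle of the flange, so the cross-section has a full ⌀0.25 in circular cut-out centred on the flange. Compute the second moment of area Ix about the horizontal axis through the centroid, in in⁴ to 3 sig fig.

Break the section into simple shapes (no overlaps), measuring from the bottom-left corner of the bounding box.
Flange: 8.4 × 0.95, A = 7.98 in², y = 0.475 in, Ī = 0.60016 in⁴.
Web: 0.65 × 3.6, A = 2.34 in², y = 2.75 in, Ī = 2.5272 in⁴.
Hole (subtracted): ⌀0.25, A = 0.049087 in², y = 0.475 in, Ī = 0.00019175 in⁴.
Centroid: ȳ = ΣA·y / ΣA = 0.99331 in.
Transfer each piece to the horizontal axis through the centroid using Ī + A·d² with d = y − 0.99331:
  flange: d = -0.51831 in → contributes +2.7439 in⁴
  web: d = 1.7567 in → contributes +9.7484 in⁴
  hole: d = -0.51831 in → contributes −0.013379 in⁴
Total I = 12.479 in⁴.

Ix ≈ 12.5 in⁴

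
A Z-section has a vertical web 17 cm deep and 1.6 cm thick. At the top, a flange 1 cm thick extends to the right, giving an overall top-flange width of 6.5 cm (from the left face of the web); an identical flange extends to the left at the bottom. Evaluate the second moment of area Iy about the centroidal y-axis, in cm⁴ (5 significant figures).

Iy ≈ 128.92 cm⁴

Treat the section as a set of non-overlapping primitives; coordinates are from the bounding-box lower-left.
Web: 1.6 × 17, A = 27.2 cm², x = 5.7 cm, Ī = 5.802667 cm⁴.
Top flange (beyond web): 4.9 × 1, A = 4.9 cm², x = 8.95 cm, Ī = 9.804083 cm⁴.
Bottom flange (beyond web): 4.9 × 1, A = 4.9 cm², x = 2.45 cm, Ī = 9.804083 cm⁴.
Centroid: x̄ = ΣA·x / ΣA = 5.7 cm.
Transfer each piece to the centroidal y-axis using Ī + A·d² with d = x − 5.7:
  web: d = 0 cm → contributes +5.802667 cm⁴
  top flange (beyond web): d = 3.25 cm → contributes +61.56033 cm⁴
  bottom flange (beyond web): d = -3.25 cm → contributes +61.56033 cm⁴
Total I = 128.9233 cm⁴.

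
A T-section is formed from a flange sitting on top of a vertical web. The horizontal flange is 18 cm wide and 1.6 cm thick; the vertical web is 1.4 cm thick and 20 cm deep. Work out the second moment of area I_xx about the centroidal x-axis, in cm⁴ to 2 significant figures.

I_xx ≈ 2600 cm⁴

Decompose the section into non-overlapping parts with the origin at the bottom-left of its bounding rectangle.
Flange: 18 × 1.6, A = 28.8 cm², y = 20.8 cm, Ī = 6.144 cm⁴.
Web: 1.4 × 20, A = 28 cm², y = 10 cm, Ī = 933.3 cm⁴.
Centroid: ȳ = ΣA·y / ΣA = 15.48 cm.
Transfer each piece to the centroidal x-axis using Ī + A·d² with d = y − 15.48:
  flange: d = 5.324 cm → contributes +822.5 cm⁴
  web: d = -5.476 cm → contributes +1 773 cm⁴
Total I = 2 595 cm⁴.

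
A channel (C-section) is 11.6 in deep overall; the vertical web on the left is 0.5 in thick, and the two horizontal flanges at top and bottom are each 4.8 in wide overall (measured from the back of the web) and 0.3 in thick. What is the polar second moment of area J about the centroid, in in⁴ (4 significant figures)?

Decompose the section into non-overlapping parts with the origin at the bottom-left of its bounding rectangle.
Web: 0.5 × 11.6, A = 5.8 in², y = 5.8 in, Ī = 65.0373 in⁴.
Top flange (beyond web): 4.3 × 0.3, A = 1.29 in², y = 11.45 in, Ī = 0.009675 in⁴.
Bottom flange (beyond web): 4.3 × 0.3, A = 1.29 in², y = 0.15 in, Ī = 0.009675 in⁴.
By symmetry the centroid is at mid-height, ȳ = 5.8 in.
Transfer each piece to the centroidal x-axis using Ī + A·d² with d = y − 5.8:
  web: d = 0 in → contributes +65.0373 in⁴
  top flange (beyond web): d = 5.65 in → contributes +41.1897 in⁴
  bottom flange (beyond web): d = -5.65 in → contributes +41.1897 in⁴
Total I = 147.417 in⁴.
For the y-axis: x̄ = 0.988902 in.
Repeating about the centroidal y-axis gives I_y = 14.3817 in⁴.
Polar second moment: J = I_x + I_y = 161.798 in⁴.

J ≈ 161.8 in⁴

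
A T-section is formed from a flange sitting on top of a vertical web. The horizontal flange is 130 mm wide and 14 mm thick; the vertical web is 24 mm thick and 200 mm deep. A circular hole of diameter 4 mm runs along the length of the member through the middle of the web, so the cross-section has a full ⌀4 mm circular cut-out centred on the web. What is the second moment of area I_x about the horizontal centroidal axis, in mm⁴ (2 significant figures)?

I_x ≈ 3.1 × 10⁷ mm⁴

Break the section into simple shapes (no overlaps), measuring from the bottom-left corner of the bounding box.
Flange: 130 × 14, A = 1 820 mm², y = 207 mm, Ī = 29 727 mm⁴.
Web: 24 × 200, A = 4 800 mm², y = 100 mm, Ī = 16 000 000 mm⁴.
Hole (subtracted): ⌀4, A = 12.57 mm², y = 100 mm, Ī = 12.57 mm⁴.
Centroid: ȳ = ΣA·y / ΣA = 129.5 mm.
Transfer each piece to the horizontal centroidal axis using Ī + A·d² with d = y − 129.5:
  flange: d = 77.53 mm → contributes +10 968 758 mm⁴
  web: d = -29.47 mm → contributes +20 169 519 mm⁴
  hole: d = -29.47 mm → contributes −10 928 mm⁴
Total I = 31 127 348 mm⁴.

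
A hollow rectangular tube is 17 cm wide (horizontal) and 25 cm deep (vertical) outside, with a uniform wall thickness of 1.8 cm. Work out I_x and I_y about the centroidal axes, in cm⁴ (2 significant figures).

Treat the section as a set of non-overlapping primitives; coordinates are from the bounding-box lower-left.
Outer rectangle: 17 × 25, A = 425 cm², y = 12.5 cm, Ī = 22 135 cm⁴.
Inner void (subtracted): 13.4 × 21.4, A = 286.8 cm², y = 12.5 cm, Ī = 10 944 cm⁴.
By symmetry the centroid is at mid-height, ȳ = 12.5 cm.
All pieces are centred on the centroidal x-axis, so I = ΣĪ (holes subtracted) = 11 192 cm⁴.
Repeating about the centroidal y-axis gives I_y = 5 945 cm⁴.

I_x ≈ 1.1 × 10⁴ cm⁴, I_y ≈ 5900 cm⁴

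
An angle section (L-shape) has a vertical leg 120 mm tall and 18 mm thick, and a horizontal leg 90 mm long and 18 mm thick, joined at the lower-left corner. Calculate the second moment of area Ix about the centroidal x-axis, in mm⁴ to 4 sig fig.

Ix ≈ 4.734 × 10⁶ mm⁴

Treat the section as a set of non-overlapping primitives; coordinates are from the bounding-box lower-left.
Vertical leg: 18 × 120, A = 2 160 mm², y = 60 mm, Ī = 2 592 000 mm⁴.
Horizontal leg (remainder): 72 × 18, A = 1 296 mm², y = 9 mm, Ī = 34 992 mm⁴.
Centroid: ȳ = ΣA·y / ΣA = 40.875 mm.
Transfer each piece to the centroidal x-axis using Ī + A·d² with d = y − 40.875:
  vertical leg: d = 19.125 mm → contributes +3 382 054 mm⁴
  horizontal leg (remainder): d = -31.875 mm → contributes +1 351 748 mm⁴
Total I = 4 733 802 mm⁴.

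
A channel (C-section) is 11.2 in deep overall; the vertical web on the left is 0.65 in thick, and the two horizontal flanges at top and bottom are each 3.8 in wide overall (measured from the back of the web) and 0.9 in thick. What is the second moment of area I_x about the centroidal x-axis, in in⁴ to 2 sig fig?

I_x ≈ 230 in⁴

Decompose the section into non-overlapping parts with the origin at the bottom-left of its bounding rectangle.
Web: 0.65 × 11.2, A = 7.28 in², y = 5.6 in, Ī = 76.1 in⁴.
Top flange (beyond web): 3.15 × 0.9, A = 2.835 in², y = 10.75 in, Ī = 0.1914 in⁴.
Bottom flange (beyond web): 3.15 × 0.9, A = 2.835 in², y = 0.45 in, Ī = 0.1914 in⁴.
By symmetry the centroid is at mid-height, ȳ = 5.6 in.
Transfer each piece to the centroidal x-axis using Ī + A·d² with d = y − 5.6:
  web: d = 0 in → contributes +76.1 in⁴
  top flange (beyond web): d = 5.15 in → contributes +75.38 in⁴
  bottom flange (beyond web): d = -5.15 in → contributes +75.38 in⁴
Total I = 226.9 in⁴.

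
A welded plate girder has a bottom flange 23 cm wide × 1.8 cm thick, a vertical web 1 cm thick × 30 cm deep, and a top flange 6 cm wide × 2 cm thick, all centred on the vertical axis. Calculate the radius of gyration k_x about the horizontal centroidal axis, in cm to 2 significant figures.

k_x ≈ 13 cm

Treat the section as a set of non-overlapping primitives; coordinates are from the bounding-box lower-left.
Bottom plate: 23 × 1.8, A = 41.4 cm², y = 0.9 cm, Ī = 11.18 cm⁴.
Web plate: 1 × 30, A = 30 cm², y = 16.8 cm, Ī = 2 250 cm⁴.
Top plate: 6 × 2, A = 12 cm², y = 32.8 cm, Ī = 4 cm⁴.
Centroid: ȳ = ΣA·y / ΣA = 11.21 cm.
Transfer each piece to the horizontal centroidal axis using Ī + A·d² with d = y − 11.21:
  bottom plate: d = -10.31 cm → contributes +4 411 cm⁴
  web plate: d = 5.591 cm → contributes +3 188 cm⁴
  top plate: d = 21.59 cm → contributes +5 598 cm⁴
Total I = 13 197 cm⁴.
Radius of gyration: k = √(I/A) = √(13 197 / 83.4) = 12.58 cm.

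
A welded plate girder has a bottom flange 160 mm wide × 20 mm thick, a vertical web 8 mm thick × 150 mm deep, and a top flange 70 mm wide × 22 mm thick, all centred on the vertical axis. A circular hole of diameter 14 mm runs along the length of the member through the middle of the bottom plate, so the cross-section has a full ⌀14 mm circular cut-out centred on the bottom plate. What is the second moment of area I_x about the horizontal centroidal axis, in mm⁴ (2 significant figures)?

I_x ≈ 3.3 × 10⁷ mm⁴

Break the section into simple shapes (no overlaps), measuring from the bottom-left corner of the bounding box.
Bottom plate: 160 × 20, A = 3 200 mm², y = 10 mm, Ī = 106 667 mm⁴.
Web plate: 8 × 150, A = 1 200 mm², y = 95 mm, Ī = 2 250 000 mm⁴.
Top plate: 70 × 22, A = 1 540 mm², y = 181 mm, Ī = 62 113 mm⁴.
Hole (subtracted): ⌀14, A = 153.9 mm², y = 10 mm, Ī = 1 886 mm⁴.
Centroid: ȳ = ΣA·y / ΣA = 73.14 mm.
Transfer each piece to the horizontal centroidal axis using Ī + A·d² with d = y − 73.14:
  bottom plate: d = -63.14 mm → contributes +12 864 539 mm⁴
  web plate: d = 21.86 mm → contributes +2 823 359 mm⁴
  top plate: d = 107.9 mm → contributes +17 977 672 mm⁴
  hole: d = -63.14 mm → contributes −615 611 mm⁴
Total I = 33 049 959 mm⁴.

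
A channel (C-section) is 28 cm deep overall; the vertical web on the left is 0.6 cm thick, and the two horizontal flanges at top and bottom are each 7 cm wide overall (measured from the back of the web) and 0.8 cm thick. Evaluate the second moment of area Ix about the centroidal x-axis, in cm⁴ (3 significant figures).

Treat the section as a set of non-overlapping primitives; coordinates are from the bounding-box lower-left.
Web: 0.6 × 28, A = 16.8 cm², y = 14 cm, Ī = 1097.6 cm⁴.
Top flange (beyond web): 6.4 × 0.8, A = 5.12 cm², y = 27.6 cm, Ī = 0.27307 cm⁴.
Bottom flange (beyond web): 6.4 × 0.8, A = 5.12 cm², y = 0.4 cm, Ī = 0.27307 cm⁴.
By symmetry the centroid is at mid-height, ȳ = 14 cm.
Transfer each piece to the centroidal x-axis using Ī + A·d² with d = y − 14:
  web: d = 0 cm → contributes +1097.6 cm⁴
  top flange (beyond web): d = 13.6 cm → contributes +947.27 cm⁴
  bottom flange (beyond web): d = -13.6 cm → contributes +947.27 cm⁴
Total I = 2992.1 cm⁴.

Ix ≈ 2990 cm⁴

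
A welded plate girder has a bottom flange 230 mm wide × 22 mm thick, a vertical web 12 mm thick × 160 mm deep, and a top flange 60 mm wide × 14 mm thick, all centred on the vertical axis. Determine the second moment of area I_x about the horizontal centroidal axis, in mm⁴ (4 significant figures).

Decompose the section into non-overlapping parts with the origin at the bottom-left of its bounding rectangle.
Bottom plate: 230 × 22, A = 5 060 mm², y = 11 mm, Ī = 204 087 mm⁴.
Web plate: 12 × 160, A = 1 920 mm², y = 102 mm, Ī = 4 096 000 mm⁴.
Top plate: 60 × 14, A = 840 mm², y = 189 mm, Ī = 13 720 mm⁴.
Centroid: ȳ = ΣA·y / ΣA = 52.4629 mm.
Transfer each piece to the horizontal centroidal axis using Ī + A·d² with d = y − 52.4629:
  bottom plate: d = -41.4629 mm → contributes +8 903 104 mm⁴
  web plate: d = 49.5371 mm → contributes +8 807 532 mm⁴
  top plate: d = 136.537 mm → contributes +15 673 315 mm⁴
Total I = 33 383 951 mm⁴.

I_x ≈ 3.338 × 10⁷ mm⁴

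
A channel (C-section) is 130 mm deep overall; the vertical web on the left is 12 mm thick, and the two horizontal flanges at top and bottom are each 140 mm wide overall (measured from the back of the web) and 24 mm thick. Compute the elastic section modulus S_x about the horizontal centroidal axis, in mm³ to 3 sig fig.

Split into non-overlapping primitives; take the origin at the lower-left of the bounding box.
Web: 12 × 130, A = 1 560 mm², y = 65 mm, Ī = 2 197 000 mm⁴.
Top flange (beyond web): 128 × 24, A = 3 072 mm², y = 118 mm, Ī = 147 456 mm⁴.
Bottom flange (beyond web): 128 × 24, A = 3 072 mm², y = 12 mm, Ī = 147 456 mm⁴.
By symmetry the centroid is at mid-height, ȳ = 65 mm.
Transfer each piece to the horizontal centroidal axis using Ī + A·d² with d = y − 65:
  web: d = 0 mm → contributes +2 197 000 mm⁴
  top flange (beyond web): d = 53 mm → contributes +8 776 704 mm⁴
  bottom flange (beyond web): d = -53 mm → contributes +8 776 704 mm⁴
Total I = 19 750 408 mm⁴.
Extreme fibre distance c = 65 mm; S = I/c = 303 852 mm³.

S_x ≈ 3.04 × 10⁵ mm³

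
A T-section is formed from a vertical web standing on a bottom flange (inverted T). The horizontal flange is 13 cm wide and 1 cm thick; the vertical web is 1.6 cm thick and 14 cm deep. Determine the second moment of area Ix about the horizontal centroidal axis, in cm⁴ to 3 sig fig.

Ix ≈ 830 cm⁴

Treat the section as a set of non-overlapping primitives; coordinates are from the bounding-box lower-left.
Flange: 13 × 1, A = 13 cm², y = 0.5 cm, Ī = 1.0833 cm⁴.
Web: 1.6 × 14, A = 22.4 cm², y = 8 cm, Ī = 365.87 cm⁴.
Centroid: ȳ = ΣA·y / ΣA = 5.2458 cm.
Transfer each piece to the horizontal centroidal axis using Ī + A·d² with d = y − 5.2458:
  flange: d = -4.7458 cm → contributes +293.87 cm⁴
  web: d = 2.7542 cm → contributes +535.79 cm⁴
Total I = 829.66 cm⁴.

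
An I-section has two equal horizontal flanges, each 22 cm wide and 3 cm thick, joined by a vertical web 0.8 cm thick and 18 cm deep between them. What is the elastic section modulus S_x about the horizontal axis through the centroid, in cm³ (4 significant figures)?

S_x ≈ 1253 cm³

Decompose the section into non-overlapping parts with the origin at the bottom-left of its bounding rectangle.
Bottom flange: 22 × 3, A = 66 cm², y = 1.5 cm, Ī = 49.5 cm⁴.
Web: 0.8 × 18, A = 14.4 cm², y = 12 cm, Ī = 388.8 cm⁴.
Top flange: 22 × 3, A = 66 cm², y = 22.5 cm, Ī = 49.5 cm⁴.
By symmetry the centroid is at mid-height, ȳ = 12 cm.
Transfer each piece to the horizontal axis through the centroid using Ī + A·d² with d = y − 12:
  bottom flange: d = -10.5 cm → contributes +7 326 cm⁴
  web: d = 0 cm → contributes +388.8 cm⁴
  top flange: d = 10.5 cm → contributes +7 326 cm⁴
Total I = 15040.8 cm⁴.
Extreme fibre distance c = 12 cm; S = I/c = 1253.4 cm³.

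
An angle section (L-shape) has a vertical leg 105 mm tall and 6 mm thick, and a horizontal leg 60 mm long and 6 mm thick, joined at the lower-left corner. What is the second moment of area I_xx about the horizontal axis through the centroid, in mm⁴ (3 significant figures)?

Decompose the section into non-overlapping parts with the origin at the bottom-left of its bounding rectangle.
Vertical leg: 6 × 105, A = 630 mm², y = 52.5 mm, Ī = 578 813 mm⁴.
Horizontal leg (remainder): 54 × 6, A = 324 mm², y = 3 mm, Ī = 972 mm⁴.
Centroid: ȳ = ΣA·y / ΣA = 35.689 mm.
Transfer each piece to the horizontal axis through the centroid using Ī + A·d² with d = y − 35.689:
  vertical leg: d = 16.811 mm → contributes +756 863 mm⁴
  horizontal leg (remainder): d = -32.689 mm → contributes +347 182 mm⁴
Total I = 1 104 046 mm⁴.

I_xx ≈ 1.10 × 10⁶ mm⁴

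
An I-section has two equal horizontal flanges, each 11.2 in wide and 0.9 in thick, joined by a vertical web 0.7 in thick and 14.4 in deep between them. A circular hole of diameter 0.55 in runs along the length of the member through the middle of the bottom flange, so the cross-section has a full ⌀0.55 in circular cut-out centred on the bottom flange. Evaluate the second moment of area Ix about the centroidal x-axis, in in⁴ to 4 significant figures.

Break the section into simple shapes (no overlaps), measuring from the bottom-left corner of the bounding box.
Bottom flange: 11.2 × 0.9, A = 10.08 in², y = 0.45 in, Ī = 0.6804 in⁴.
Web: 0.7 × 14.4, A = 10.08 in², y = 8.1 in, Ī = 174.182 in⁴.
Top flange: 11.2 × 0.9, A = 10.08 in², y = 15.75 in, Ī = 0.6804 in⁴.
Hole (subtracted): ⌀0.55, A = 0.237583 in², y = 0.45 in, Ī = 0.0044918 in⁴.
Centroid: ȳ = ΣA·y / ΣA = 8.16058 in.
Transfer each piece to the centroidal x-axis using Ī + A·d² with d = y − 8.16058:
  bottom flange: d = -7.71058 in → contributes +599.967 in⁴
  web: d = -0.0605788 in → contributes +174.219 in⁴
  top flange: d = 7.58942 in → contributes +581.281 in⁴
  hole: d = -7.71058 in → contributes −14.1295 in⁴
Total I = 1341.34 in⁴.

Ix ≈ 1341 in⁴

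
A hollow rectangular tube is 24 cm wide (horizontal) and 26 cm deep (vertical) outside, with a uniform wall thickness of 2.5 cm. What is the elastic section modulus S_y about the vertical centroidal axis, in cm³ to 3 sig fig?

S_y ≈ 1500 cm³

Split into non-overlapping primitives; take the origin at the lower-left of the bounding box.
Outer rectangle: 24 × 26, A = 624 cm², x = 12 cm, Ī = 29 952 cm⁴.
Inner void (subtracted): 19 × 21, A = 399 cm², x = 12 cm, Ī = 12 003 cm⁴.
By symmetry the centroid is at mid-width, x̄ = 12 cm.
All pieces are centred on the vertical centroidal axis, so I = ΣĪ (holes subtracted) = 17 949 cm⁴.
Extreme fibre distance c = 12 cm; S = I/c = 1495.7 cm³.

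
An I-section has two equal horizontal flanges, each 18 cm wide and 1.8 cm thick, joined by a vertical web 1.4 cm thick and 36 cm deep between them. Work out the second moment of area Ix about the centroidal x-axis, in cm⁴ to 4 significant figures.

Ix ≈ 2.861 × 10⁴ cm⁴

Decompose the section into non-overlapping parts with the origin at the bottom-left of its bounding rectangle.
Bottom flange: 18 × 1.8, A = 32.4 cm², y = 0.9 cm, Ī = 8.748 cm⁴.
Web: 1.4 × 36, A = 50.4 cm², y = 19.8 cm, Ī = 5443.2 cm⁴.
Top flange: 18 × 1.8, A = 32.4 cm², y = 38.7 cm, Ī = 8.748 cm⁴.
By symmetry the centroid is at mid-height, ȳ = 19.8 cm.
Transfer each piece to the centroidal x-axis using Ī + A·d² with d = y − 19.8:
  bottom flange: d = -18.9 cm → contributes +11582.4 cm⁴
  web: d = 0 cm → contributes +5443.2 cm⁴
  top flange: d = 18.9 cm → contributes +11582.4 cm⁴
Total I = 28607.9 cm⁴.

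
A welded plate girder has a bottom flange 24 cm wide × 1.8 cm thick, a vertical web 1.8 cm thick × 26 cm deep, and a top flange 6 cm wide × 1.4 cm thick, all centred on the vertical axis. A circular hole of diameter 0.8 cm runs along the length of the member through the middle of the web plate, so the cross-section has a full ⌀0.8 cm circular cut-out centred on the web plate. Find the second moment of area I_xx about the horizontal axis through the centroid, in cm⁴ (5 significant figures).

Split into non-overlapping primitives; take the origin at the lower-left of the bounding box.
Bottom plate: 24 × 1.8, A = 43.2 cm², y = 0.9 cm, Ī = 11.664 cm⁴.
Web plate: 1.8 × 26, A = 46.8 cm², y = 14.8 cm, Ī = 2636.4 cm⁴.
Top plate: 6 × 1.4, A = 8.4 cm², y = 28.5 cm, Ī = 1.372 cm⁴.
Hole (subtracted): ⌀0.8, A = 0.5026548 cm², y = 14.8 cm, Ī = 0.02010619 cm⁴.
Centroid: ȳ = ΣA·y / ΣA = 9.841745 cm.
Transfer each piece to the horizontal axis through the centroid using Ī + A·d² with d = y − 9.841745:
  bottom plate: d = -8.941745 cm → contributes +3465.712 cm⁴
  web plate: d = 4.958255 cm → contributes +3786.945 cm⁴
  top plate: d = 18.65825 cm → contributes +2925.668 cm⁴
  hole: d = 4.958255 cm → contributes −12.37752 cm⁴
Total I = 10165.95 cm⁴.

I_xx ≈ 1.0166 × 10⁴ cm⁴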